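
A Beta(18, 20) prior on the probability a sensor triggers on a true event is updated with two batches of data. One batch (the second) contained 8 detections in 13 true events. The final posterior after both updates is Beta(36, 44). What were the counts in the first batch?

Sequential conjugate updates are equivalent to a single update on the pooled data, so total successes = posterior α − prior α and total failures = posterior β − prior β.
Total across both batches: 36−18=18 detections, 44−20=24 misses.
Subtract the second batch: 18−8=10 detections and 24−5=19 misses.

10 detections and 19 misses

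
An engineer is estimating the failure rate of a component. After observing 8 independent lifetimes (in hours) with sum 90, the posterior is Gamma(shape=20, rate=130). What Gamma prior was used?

Gamma–exponential conjugacy: posterior shape = α + n, posterior rate = β + Σtᵢ.
So α = 20 − 8 = 12 and β = 130 − 90 = 40.

Gamma(shape=12, rate=40)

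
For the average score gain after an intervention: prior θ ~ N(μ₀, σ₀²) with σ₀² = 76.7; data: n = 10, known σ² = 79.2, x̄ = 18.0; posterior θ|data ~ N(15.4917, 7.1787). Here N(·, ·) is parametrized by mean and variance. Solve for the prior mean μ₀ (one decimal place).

μ₀ = -8.8

The posterior mean is a precision-weighted average: μ_n = (τ₀μ₀ + τ_data·x̄)/(τ₀+τ_data), with τ₀=1/σ₀² and τ_data=n/σ².
Here τ₀ = 1/76.7 = 0.013038 and τ_data = 10/79.2 = 0.126263, so τ_n = 0.139301.
Rearranging for μ₀: μ₀ = (μ_n·τ_n − τ_data·x̄)/τ₀ = (15.4917·0.139301 − 0.126263·18.0) / 0.013038 = -0.114725/0.013038 ≈ -8.8.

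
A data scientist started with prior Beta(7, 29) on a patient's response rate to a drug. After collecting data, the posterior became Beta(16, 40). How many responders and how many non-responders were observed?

Beta is conjugate to the binomial likelihood: posterior = Beta(a+s, b+f).
So s = 16 − 7 = 9 and f = 40 − 29 = 11.

9 responders and 11 non-responders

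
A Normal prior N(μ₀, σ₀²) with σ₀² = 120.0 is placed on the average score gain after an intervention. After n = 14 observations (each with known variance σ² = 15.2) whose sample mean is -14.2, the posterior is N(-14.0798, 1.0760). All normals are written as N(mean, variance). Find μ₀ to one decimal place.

μ₀ = -0.8

The posterior mean is a precision-weighted average: μ_n = (τ₀μ₀ + τ_data·x̄)/(τ₀+τ_data), with τ₀=1/σ₀² and τ_data=n/σ².
Here τ₀ = 1/120.0 = 0.008333 and τ_data = 14/15.2 = 0.921053, so τ_n = 0.929386.
Rearranging for μ₀: μ₀ = (μ_n·τ_n − τ_data·x̄)/τ₀ = (-14.0798·0.929386 − 0.921053·-14.2) / 0.008333 = -0.006616/0.008333 ≈ -0.8.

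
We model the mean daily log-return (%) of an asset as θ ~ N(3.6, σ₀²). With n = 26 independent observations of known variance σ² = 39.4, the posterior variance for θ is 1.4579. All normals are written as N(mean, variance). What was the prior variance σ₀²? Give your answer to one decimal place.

Posterior precision equals prior precision plus data precision: 1/σ_n² = 1/σ₀² + n/σ².
So 1/σ₀² = 1/1.4579 − 26/39.4 = 0.685918 − 0.659898 = 0.026020.
Hence σ₀² = 1/0.026020 ≈ 38.4.

σ₀² = 38.4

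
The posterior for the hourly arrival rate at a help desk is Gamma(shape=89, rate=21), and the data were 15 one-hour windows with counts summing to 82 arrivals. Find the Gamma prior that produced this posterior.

A Gamma(α, β) prior (rate parametrization) on a Poisson rate with n observations summing to S gives posterior Gamma(α+S, β+n).
So α = 89 − 82 = 7 and β = 21 − 15 = 6.

Gamma(shape=7, rate=6)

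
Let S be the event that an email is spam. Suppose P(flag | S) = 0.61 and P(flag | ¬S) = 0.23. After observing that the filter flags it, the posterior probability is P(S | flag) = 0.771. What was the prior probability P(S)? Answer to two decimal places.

P(S) = 0.56

In odds form, posterior odds = prior odds × likelihood ratio, so prior odds = posterior odds ÷ LR.
Posterior odds = 0.771/(1−0.771) = 3.3668. LR = 0.61/0.23 = 2.6522.
Prior odds = 3.3668/2.6522 = 1.2694, so P(S) = 1.2694/(1+1.2694) ≈ 0.56.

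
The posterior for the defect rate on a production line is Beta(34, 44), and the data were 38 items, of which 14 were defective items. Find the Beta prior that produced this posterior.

Beta(20, 20)

Beta is conjugate to the binomial likelihood: posterior = Beta(α+s, β+f).
Subtract the data counts: 34−14=20, 44−24=20.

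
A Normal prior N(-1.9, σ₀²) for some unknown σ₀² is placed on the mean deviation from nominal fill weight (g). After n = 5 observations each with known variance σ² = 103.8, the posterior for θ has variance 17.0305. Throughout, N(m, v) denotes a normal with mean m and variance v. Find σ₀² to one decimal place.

For the Normal–Normal model with known σ², precisions add: τ_n = τ₀ + n/σ².
So 1/σ₀² = 1/17.0305 − 5/103.8 = 0.058718 − 0.048170 = 0.010548.
Hence σ₀² = 1/0.010548 ≈ 94.8.

σ₀² = 94.8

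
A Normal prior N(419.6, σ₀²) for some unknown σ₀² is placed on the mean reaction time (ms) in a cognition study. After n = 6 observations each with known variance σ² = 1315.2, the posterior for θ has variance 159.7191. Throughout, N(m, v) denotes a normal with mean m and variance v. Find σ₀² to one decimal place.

Posterior precision equals prior precision plus data precision: 1/σ_n² = 1/σ₀² + n/σ².
So 1/σ₀² = 1/159.7191 − 6/1315.2 = 0.006261 − 0.004562 = 0.001699.
Hence σ₀² = 1/0.001699 ≈ 588.6.

σ₀² = 588.6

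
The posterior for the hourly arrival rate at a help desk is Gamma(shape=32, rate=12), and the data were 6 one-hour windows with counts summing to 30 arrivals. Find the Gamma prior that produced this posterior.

A Gamma(α, β) prior (rate parametrization) on a Poisson rate with n observations summing to S gives posterior Gamma(α+S, β+n).
So α = 32 − 30 = 2 and β = 12 − 6 = 6.

Gamma(shape=2, rate=6)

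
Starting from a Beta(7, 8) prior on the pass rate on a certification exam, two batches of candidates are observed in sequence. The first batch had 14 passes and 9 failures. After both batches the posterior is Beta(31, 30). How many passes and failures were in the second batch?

10 passes and 13 failures

Because Beta–binomial updating is additive in the counts, the combined data contributed (α_post−α_prior, β_post−β_prior) successes and failures.
Total across both batches: 31−7=24 passes, 30−8=22 failures.
Subtract the first batch: 24−14=10 passes and 22−9=13 failures.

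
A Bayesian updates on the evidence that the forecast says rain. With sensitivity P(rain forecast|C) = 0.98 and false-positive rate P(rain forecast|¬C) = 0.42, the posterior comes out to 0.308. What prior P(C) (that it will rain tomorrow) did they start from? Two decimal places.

P(C) = 0.16

Bayes' rule in odds form gives O(C|E) = O(C)·[P(E|C)/P(E|¬C)], hence O(C) = O(C|E)/LR.
Posterior odds = 0.308/(1−0.308) = 0.4451. LR = 0.98/0.42 = 2.3333.
Prior odds = 0.4451/2.3333 = 0.1908, so P(C) = 0.1908/(1+0.1908) ≈ 0.16.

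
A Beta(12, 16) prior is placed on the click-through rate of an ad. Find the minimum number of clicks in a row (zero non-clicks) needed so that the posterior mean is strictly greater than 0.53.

After k clicks and 0 non-clicks the posterior is Beta(12+k, 16), with mean (12+k)/(12+16+k).
Set (12+k)/(28+k) > 0.53 and solve: k > (0.53·28 − 12)/(1 − 0.53) = 6.043.
The smallest integer exceeding 6.043 is 7, and checking k=7: (19)/(35) = 0.5429 > 0.53.

k = 7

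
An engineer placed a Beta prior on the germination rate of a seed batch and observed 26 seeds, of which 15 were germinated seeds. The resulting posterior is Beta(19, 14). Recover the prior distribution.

Beta(4, 3)

Beta is conjugate to the binomial likelihood: posterior = Beta(α+s, β+f).
Subtract the data counts: 19−15=4, 14−11=3.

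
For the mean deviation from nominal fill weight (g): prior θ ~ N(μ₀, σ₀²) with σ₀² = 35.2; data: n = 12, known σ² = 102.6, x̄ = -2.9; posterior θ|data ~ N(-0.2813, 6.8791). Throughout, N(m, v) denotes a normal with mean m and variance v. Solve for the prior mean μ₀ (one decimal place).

With known observation variance, the Normal–Normal posterior has precision τ_n = τ₀ + n/σ² and mean μ_n = (τ₀μ₀ + (n/σ²)x̄)/τ_n.
Here τ₀ = 1/35.2 = 0.028409 and τ_data = 12/102.6 = 0.116959, so τ_n = 0.145368.
Rearranging for μ₀: μ₀ = (μ_n·τ_n − τ_data·x̄)/τ₀ = (-0.2813·0.145368 − 0.116959·-2.9) / 0.028409 = 0.298289/0.028409 ≈ 10.5.

μ₀ = 10.5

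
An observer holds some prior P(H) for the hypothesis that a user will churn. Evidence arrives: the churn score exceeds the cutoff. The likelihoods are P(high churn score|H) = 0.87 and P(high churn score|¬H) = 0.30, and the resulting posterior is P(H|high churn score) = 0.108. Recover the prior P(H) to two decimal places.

In odds form, posterior odds = prior odds × likelihood ratio, so prior odds = posterior odds ÷ LR.
Posterior odds = 0.108/(1−0.108) = 0.1211. LR = 0.87/0.30 = 2.9000.
Prior odds = 0.1211/2.9000 = 0.0418, so P(H) = 0.0418/(1+0.0418) ≈ 0.04.

P(H) = 0.04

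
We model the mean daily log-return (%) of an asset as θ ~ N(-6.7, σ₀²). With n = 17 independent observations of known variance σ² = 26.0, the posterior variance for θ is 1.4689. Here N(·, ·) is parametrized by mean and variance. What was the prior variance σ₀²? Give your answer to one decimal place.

For the Normal–Normal model with known σ², precisions add: τ_n = τ₀ + n/σ².
So 1/σ₀² = 1/1.4689 − 17/26.0 = 0.680782 − 0.653846 = 0.026936.
Hence σ₀² = 1/0.026936 ≈ 37.1.

σ₀² = 37.1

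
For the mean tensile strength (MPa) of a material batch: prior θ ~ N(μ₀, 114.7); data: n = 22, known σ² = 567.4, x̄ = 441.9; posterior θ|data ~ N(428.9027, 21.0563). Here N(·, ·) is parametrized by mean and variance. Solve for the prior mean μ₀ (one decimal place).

μ₀ = 371.1

The posterior mean is a precision-weighted average: μ_n = (τ₀μ₀ + τ_data·x̄)/(τ₀+τ_data), with τ₀=1/σ₀² and τ_data=n/σ².
Here τ₀ = 1/114.7 = 0.008718 and τ_data = 22/567.4 = 0.038773, so τ_n = 0.047491.
Rearranging for μ₀: μ₀ = (μ_n·τ_n − τ_data·x̄)/τ₀ = (428.9027·0.047491 − 0.038773·441.9) / 0.008718 = 3.235229/0.008718 ≈ 371.1.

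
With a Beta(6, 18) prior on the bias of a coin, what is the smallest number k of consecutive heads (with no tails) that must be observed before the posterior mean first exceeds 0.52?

After k heads and 0 tails the posterior is Beta(6+k, 18), with mean (6+k)/(6+18+k).
Set (6+k)/(24+k) > 0.52 and solve: k > (0.52·24 − 6)/(1 − 0.52) = 13.500.
The smallest integer exceeding 13.500 is 14.

k = 14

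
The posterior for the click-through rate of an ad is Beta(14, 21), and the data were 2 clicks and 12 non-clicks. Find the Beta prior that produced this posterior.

Beta is conjugate to the binomial likelihood: posterior = Beta(a+s, b+f).
Subtract the data counts: 14−2=12, 21−12=9.

Beta(12, 9)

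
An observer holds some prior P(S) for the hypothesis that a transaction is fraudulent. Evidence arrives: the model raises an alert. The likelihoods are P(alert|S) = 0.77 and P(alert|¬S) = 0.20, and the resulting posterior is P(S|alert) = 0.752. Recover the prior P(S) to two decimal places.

P(S) = 0.44

In odds form, posterior odds = prior odds × likelihood ratio, so prior odds = posterior odds ÷ LR.
Posterior odds = 0.752/(1−0.752) = 3.0323. LR = 0.77/0.20 = 3.8500.
Prior odds = 3.0323/3.8500 = 0.7876, so P(S) = 0.7876/(1+0.7876) ≈ 0.44.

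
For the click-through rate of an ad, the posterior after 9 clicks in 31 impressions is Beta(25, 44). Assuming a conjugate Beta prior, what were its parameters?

Beta(16, 22)

A Beta(a, b) prior with s successes and f failures in binomial data gives a Beta(a+s, b+f) posterior.
So a = 25 − 9 = 16 and b = 44 − 22 = 22.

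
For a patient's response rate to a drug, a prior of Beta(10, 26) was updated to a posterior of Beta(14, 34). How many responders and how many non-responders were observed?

Under Beta–binomial conjugacy the posterior parameters are (α+s, β+f).
Match parameters: s=14−10=4, f=34−26=8.

4 responders and 8 non-responders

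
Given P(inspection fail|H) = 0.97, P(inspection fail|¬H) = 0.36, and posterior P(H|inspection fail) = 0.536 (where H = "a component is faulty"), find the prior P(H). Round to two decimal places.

Bayes' rule in odds form gives O(H|E) = O(H)·[P(E|H)/P(E|¬H)], hence O(H) = O(H|E)/LR.
Posterior odds = 0.536/(1−0.536) = 1.1552. LR = 0.97/0.36 = 2.6944.
Prior odds = 1.1552/2.6944 = 0.4287, so P(H) = 0.4287/(1+0.4287) ≈ 0.30.

P(H) = 0.30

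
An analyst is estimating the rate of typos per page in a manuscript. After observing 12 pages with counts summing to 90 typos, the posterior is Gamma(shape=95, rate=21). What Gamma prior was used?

A Gamma(α, β) prior (rate parametrization) on a Poisson rate with n observations summing to S gives posterior Gamma(α+S, β+n).
So α = 95 − 90 = 5 and β = 21 − 12 = 9.

Gamma(shape=5, rate=9)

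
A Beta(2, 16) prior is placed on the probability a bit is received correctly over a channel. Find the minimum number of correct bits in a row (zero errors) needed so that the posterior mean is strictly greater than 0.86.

k = 97

After k correct bits and 0 errors the posterior is Beta(2+k, 16), with mean (2+k)/(2+16+k).
Set (2+k)/(18+k) > 0.86 and solve: k > (0.86·18 − 2)/(1 − 0.86) = 96.286.
The smallest integer exceeding 96.286 is 97.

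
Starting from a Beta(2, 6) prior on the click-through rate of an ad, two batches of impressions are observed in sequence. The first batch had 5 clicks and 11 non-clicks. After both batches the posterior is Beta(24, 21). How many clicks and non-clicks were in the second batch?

Sequential conjugate updates are equivalent to a single update on the pooled data, so total successes = posterior α − prior α and total failures = posterior β − prior β.
Total across both batches: 24−2=22 clicks, 21−6=15 non-clicks.
Subtract the first batch: 22−5=17 clicks and 15−11=4 non-clicks.

17 clicks and 4 non-clicks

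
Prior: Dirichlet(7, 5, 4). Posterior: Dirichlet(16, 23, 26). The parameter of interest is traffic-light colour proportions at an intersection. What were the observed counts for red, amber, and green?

For a Dirichlet(α) prior with multinomial counts c, the posterior is Dirichlet(α + c) componentwise.
Counts are posterior − prior componentwise: 16−7=9, 23−5=18, 26−4=22.

counts (9, 18, 22)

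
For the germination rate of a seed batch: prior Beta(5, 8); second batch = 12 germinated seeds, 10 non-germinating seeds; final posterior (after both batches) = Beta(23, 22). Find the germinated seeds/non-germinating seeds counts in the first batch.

Sequential conjugate updates are equivalent to a single update on the pooled data, so total successes = posterior α − prior α and total failures = posterior β − prior β.
Total across both batches: 23−5=18 germinated seeds, 22−8=14 non-germinating seeds.
Subtract the second batch: 18−12=6 germinated seeds and 14−10=4 non-germinating seeds.

6 germinated seeds and 4 non-germinating seeds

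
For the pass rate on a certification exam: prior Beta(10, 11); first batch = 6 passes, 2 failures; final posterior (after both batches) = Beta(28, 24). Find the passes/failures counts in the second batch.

12 passes and 11 failures

Sequential conjugate updates are equivalent to a single update on the pooled data, so total successes = posterior α − prior α and total failures = posterior β − prior β.
Total across both batches: 28−10=18 passes, 24−11=13 failures.
Subtract the first batch: 18−6=12 passes and 13−2=11 failures.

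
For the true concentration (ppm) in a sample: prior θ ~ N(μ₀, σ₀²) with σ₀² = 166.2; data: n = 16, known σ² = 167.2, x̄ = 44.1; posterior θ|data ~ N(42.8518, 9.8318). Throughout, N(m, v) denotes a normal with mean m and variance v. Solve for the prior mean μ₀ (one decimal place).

The posterior mean is a precision-weighted average: μ_n = (τ₀μ₀ + τ_data·x̄)/(τ₀+τ_data), with τ₀=1/σ₀² and τ_data=n/σ².
Here τ₀ = 1/166.2 = 0.006017 and τ_data = 16/167.2 = 0.095694, so τ_n = 0.101711.
Rearranging for μ₀: μ₀ = (μ_n·τ_n − τ_data·x̄)/τ₀ = (42.8518·0.101711 − 0.095694·44.1) / 0.006017 = 0.138394/0.006017 ≈ 23.0.

μ₀ = 23.0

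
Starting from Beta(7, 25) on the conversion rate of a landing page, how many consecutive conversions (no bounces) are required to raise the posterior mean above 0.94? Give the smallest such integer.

k = 385

After k conversions and 0 bounces the posterior is Beta(7+k, 25), with mean (7+k)/(7+25+k).
Set (7+k)/(32+k) > 0.94 and solve: k > (0.94·32 − 7)/(1 − 0.94) = 384.667.
The smallest integer exceeding 384.667 is 385, and checking k=385: (392)/(417) = 0.9400 > 0.94.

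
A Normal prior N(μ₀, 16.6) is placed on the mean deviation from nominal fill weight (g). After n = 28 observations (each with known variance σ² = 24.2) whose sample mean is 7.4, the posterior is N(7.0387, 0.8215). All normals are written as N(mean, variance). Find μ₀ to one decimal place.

μ₀ = 0.1

With known observation variance, the Normal–Normal posterior has precision τ_n = τ₀ + n/σ² and mean μ_n = (τ₀μ₀ + (n/σ²)x̄)/τ_n.
Here τ₀ = 1/16.6 = 0.060241 and τ_data = 28/24.2 = 1.157025, so τ_n = 1.217266.
Rearranging for μ₀: μ₀ = (μ_n·τ_n − τ_data·x̄)/τ₀ = (7.0387·1.217266 − 1.157025·7.4) / 0.060241 = 0.005985/0.060241 ≈ 0.1.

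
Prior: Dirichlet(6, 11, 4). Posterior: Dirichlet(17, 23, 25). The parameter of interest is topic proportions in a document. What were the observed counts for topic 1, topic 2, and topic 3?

counts (11, 12, 21)

For a Dirichlet(α) prior with multinomial counts c, the posterior is Dirichlet(α + c) componentwise.
Counts are posterior − prior componentwise: 17−6=11, 23−11=12, 25−4=21.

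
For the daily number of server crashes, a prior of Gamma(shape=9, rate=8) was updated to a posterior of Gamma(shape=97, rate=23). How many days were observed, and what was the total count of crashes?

n = 15 days with total 88 crashes

A Gamma(α, β) prior (rate parametrization) on a Poisson rate with n observations summing to S gives posterior Gamma(α+S, β+n).
Matching: Σxᵢ = 97 − 9 = 88 and n = 23 − 8 = 15.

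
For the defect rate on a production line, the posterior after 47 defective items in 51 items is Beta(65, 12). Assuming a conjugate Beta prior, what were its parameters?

A Beta(α, β) prior with s successes and f failures in binomial data gives a Beta(α+s, β+f) posterior.
So α = 65 − 47 = 18 and β = 12 − 4 = 8.

Beta(18, 8)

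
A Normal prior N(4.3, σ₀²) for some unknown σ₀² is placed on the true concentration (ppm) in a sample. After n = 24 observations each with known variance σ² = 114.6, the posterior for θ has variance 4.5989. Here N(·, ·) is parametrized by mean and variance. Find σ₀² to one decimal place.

Posterior precision equals prior precision plus data precision: 1/σ_n² = 1/σ₀² + n/σ².
So 1/σ₀² = 1/4.5989 − 24/114.6 = 0.217443 − 0.209424 = 0.008019.
Hence σ₀² = 1/0.008019 ≈ 124.7.

σ₀² = 124.7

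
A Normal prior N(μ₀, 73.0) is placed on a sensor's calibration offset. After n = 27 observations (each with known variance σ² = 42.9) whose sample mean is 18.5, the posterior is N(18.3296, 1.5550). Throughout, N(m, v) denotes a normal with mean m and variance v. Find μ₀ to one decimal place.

μ₀ = 10.5

The posterior mean is a precision-weighted average: μ_n = (τ₀μ₀ + τ_data·x̄)/(τ₀+τ_data), with τ₀=1/σ₀² and τ_data=n/σ².
Here τ₀ = 1/73.0 = 0.013699 and τ_data = 27/42.9 = 0.629371, so τ_n = 0.643070.
Rearranging for μ₀: μ₀ = (μ_n·τ_n − τ_data·x̄)/τ₀ = (18.3296·0.643070 − 0.629371·18.5) / 0.013699 = 0.143852/0.013699 ≈ 10.5.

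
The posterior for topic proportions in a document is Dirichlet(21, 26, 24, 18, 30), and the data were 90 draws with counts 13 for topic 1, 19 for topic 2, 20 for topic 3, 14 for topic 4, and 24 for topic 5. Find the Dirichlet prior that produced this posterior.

For a Dirichlet(α) prior with multinomial counts c, the posterior is Dirichlet(α + c) componentwise.
Subtract each count from the matching posterior parameter: 21−13=8, 26−19=7, 24−20=4, 18−14=4, 30−24=6.

Dirichlet(8, 7, 4, 4, 6)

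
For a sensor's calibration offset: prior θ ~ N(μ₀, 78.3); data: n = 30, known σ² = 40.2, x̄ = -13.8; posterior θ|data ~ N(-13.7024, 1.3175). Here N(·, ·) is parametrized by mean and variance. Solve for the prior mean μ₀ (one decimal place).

μ₀ = -8.0

The posterior mean is a precision-weighted average: μ_n = (τ₀μ₀ + τ_data·x̄)/(τ₀+τ_data), with τ₀=1/σ₀² and τ_data=n/σ².
Here τ₀ = 1/78.3 = 0.012771 and τ_data = 30/40.2 = 0.746269, so τ_n = 0.759040.
Rearranging for μ₀: μ₀ = (μ_n·τ_n − τ_data·x̄)/τ₀ = (-13.7024·0.759040 − 0.746269·-13.8) / 0.012771 = -0.102157/0.012771 ≈ -8.0.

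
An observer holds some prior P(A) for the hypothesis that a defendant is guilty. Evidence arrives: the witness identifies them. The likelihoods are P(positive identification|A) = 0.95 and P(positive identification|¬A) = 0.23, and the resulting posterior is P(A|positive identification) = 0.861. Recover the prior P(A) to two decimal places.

P(A) = 0.60

In odds form, posterior odds = prior odds × likelihood ratio, so prior odds = posterior odds ÷ LR.
Posterior odds = 0.861/(1−0.861) = 6.1942. LR = 0.95/0.23 = 4.1304.
Prior odds = 6.1942/4.1304 = 1.4997, so P(A) = 1.4997/(1+1.4997) ≈ 0.60.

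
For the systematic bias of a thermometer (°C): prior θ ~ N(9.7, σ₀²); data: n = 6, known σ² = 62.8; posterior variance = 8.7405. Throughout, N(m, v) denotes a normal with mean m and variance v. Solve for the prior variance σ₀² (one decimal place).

For the Normal–Normal model with known σ², precisions add: τ_n = τ₀ + n/σ².
So 1/σ₀² = 1/8.7405 − 6/62.8 = 0.114410 − 0.095541 = 0.018869.
Hence σ₀² = 1/0.018869 ≈ 53.0.

σ₀² = 53.0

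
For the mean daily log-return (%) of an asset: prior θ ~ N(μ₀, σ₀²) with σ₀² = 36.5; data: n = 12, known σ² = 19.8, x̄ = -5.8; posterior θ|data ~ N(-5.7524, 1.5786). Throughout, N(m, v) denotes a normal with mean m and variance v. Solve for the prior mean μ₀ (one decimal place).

μ₀ = -4.7

The posterior mean is a precision-weighted average: μ_n = (τ₀μ₀ + τ_data·x̄)/(τ₀+τ_data), with τ₀=1/σ₀² and τ_data=n/σ².
Here τ₀ = 1/36.5 = 0.027397 and τ_data = 12/19.8 = 0.606061, so τ_n = 0.633458.
Rearranging for μ₀: μ₀ = (μ_n·τ_n − τ_data·x̄)/τ₀ = (-5.7524·0.633458 − 0.606061·-5.8) / 0.027397 = -0.128750/0.027397 ≈ -4.7.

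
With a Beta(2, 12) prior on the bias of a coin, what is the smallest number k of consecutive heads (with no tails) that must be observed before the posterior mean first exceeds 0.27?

k = 3

After k heads and 0 tails the posterior is Beta(2+k, 12), with mean (2+k)/(2+12+k).
Set (2+k)/(14+k) > 0.27 and solve: k > (0.27·14 − 2)/(1 − 0.27) = 2.438.
The smallest integer exceeding 2.438 is 3.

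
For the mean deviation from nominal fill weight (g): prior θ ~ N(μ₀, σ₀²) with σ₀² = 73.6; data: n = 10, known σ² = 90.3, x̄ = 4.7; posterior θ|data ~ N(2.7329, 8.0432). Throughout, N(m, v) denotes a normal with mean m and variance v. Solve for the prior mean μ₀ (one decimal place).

The posterior mean is a precision-weighted average: μ_n = (τ₀μ₀ + τ_data·x̄)/(τ₀+τ_data), with τ₀=1/σ₀² and τ_data=n/σ².
Here τ₀ = 1/73.6 = 0.013587 and τ_data = 10/90.3 = 0.110742, so τ_n = 0.124329.
Rearranging for μ₀: μ₀ = (μ_n·τ_n − τ_data·x̄)/τ₀ = (2.7329·0.124329 − 0.110742·4.7) / 0.013587 = -0.180709/0.013587 ≈ -13.3.

μ₀ = -13.3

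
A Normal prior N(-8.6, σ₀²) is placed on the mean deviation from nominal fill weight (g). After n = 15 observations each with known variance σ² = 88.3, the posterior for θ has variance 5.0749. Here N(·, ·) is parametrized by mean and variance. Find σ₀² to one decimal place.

Posterior precision equals prior precision plus data precision: 1/σ_n² = 1/σ₀² + n/σ².
So 1/σ₀² = 1/5.0749 − 15/88.3 = 0.197048 − 0.169875 = 0.027173.
Hence σ₀² = 1/0.027173 ≈ 36.8.

σ₀² = 36.8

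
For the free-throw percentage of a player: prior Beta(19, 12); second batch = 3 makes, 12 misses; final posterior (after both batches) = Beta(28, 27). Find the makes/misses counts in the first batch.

6 makes and 3 misses

Sequential conjugate updates are equivalent to a single update on the pooled data, so total successes = posterior α − prior α and total failures = posterior β − prior β.
Total across both batches: 28−19=9 makes, 27−12=15 misses.
Subtract the second batch: 9−3=6 makes and 15−12=3 misses.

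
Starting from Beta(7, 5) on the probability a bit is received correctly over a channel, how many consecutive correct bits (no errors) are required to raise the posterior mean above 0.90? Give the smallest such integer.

After k correct bits and 0 errors the posterior is Beta(7+k, 5), with mean (7+k)/(7+5+k).
Set (7+k)/(12+k) > 0.90 and solve: k > (0.90·12 − 7)/(1 − 0.90) = 38.000.
The smallest integer exceeding 38.000 is 39, and checking k=39: (46)/(51) = 0.9020 > 0.90.

k = 39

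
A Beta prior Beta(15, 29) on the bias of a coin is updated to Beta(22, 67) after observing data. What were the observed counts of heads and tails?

Beta is conjugate to the binomial likelihood: posterior = Beta(α+s, β+f).
So s = 22 − 15 = 7 and f = 67 − 29 = 38.

7 heads and 38 tails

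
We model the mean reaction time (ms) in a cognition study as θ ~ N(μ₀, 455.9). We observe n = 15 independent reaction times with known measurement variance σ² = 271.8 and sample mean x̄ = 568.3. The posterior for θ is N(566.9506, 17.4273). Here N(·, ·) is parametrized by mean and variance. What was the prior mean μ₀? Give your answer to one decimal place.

μ₀ = 533.0

With known observation variance, the Normal–Normal posterior has precision τ_n = τ₀ + n/σ² and mean μ_n = (τ₀μ₀ + (n/σ²)x̄)/τ_n.
Here τ₀ = 1/455.9 = 0.002193 and τ_data = 15/271.8 = 0.055188, so τ_n = 0.057381.
Rearranging for μ₀: μ₀ = (μ_n·τ_n − τ_data·x̄)/τ₀ = (566.9506·0.057381 − 0.055188·568.3) / 0.002193 = 1.168852/0.002193 ≈ 533.0.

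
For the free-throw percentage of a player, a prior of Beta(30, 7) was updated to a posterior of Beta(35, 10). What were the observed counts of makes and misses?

Under Beta–binomial conjugacy the posterior parameters are (a+s, b+f).
Match parameters: s=35−30=5, f=10−7=3.

5 makes and 3 misses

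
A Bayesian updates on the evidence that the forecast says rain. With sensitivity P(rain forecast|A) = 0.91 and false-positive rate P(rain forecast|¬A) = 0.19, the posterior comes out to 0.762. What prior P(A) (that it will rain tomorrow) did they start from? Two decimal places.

Bayes' rule in odds form gives O(A|E) = O(A)·[P(E|A)/P(E|¬A)], hence O(A) = O(A|E)/LR.
Posterior odds = 0.762/(1−0.762) = 3.2017. LR = 0.91/0.19 = 4.7895.
Prior odds = 3.2017/4.7895 = 0.6685, so P(A) = 0.6685/(1+0.6685) ≈ 0.40.

P(A) = 0.40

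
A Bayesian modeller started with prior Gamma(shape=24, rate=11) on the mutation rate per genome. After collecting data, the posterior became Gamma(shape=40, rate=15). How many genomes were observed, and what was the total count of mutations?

Gamma–Poisson conjugacy: posterior shape = α + Σxᵢ, posterior rate = β + n.
Matching: Σxᵢ = 40 − 24 = 16 and n = 15 − 11 = 4.

n = 4 genomes with total 16 mutations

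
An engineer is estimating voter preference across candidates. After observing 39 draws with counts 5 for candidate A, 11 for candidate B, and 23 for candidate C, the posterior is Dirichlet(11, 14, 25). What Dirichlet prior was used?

For a Dirichlet(α) prior with multinomial counts c, the posterior is Dirichlet(α + c) componentwise.
Subtract each count from the matching posterior parameter: 11−5=6, 14−11=3, 25−23=2.

Dirichlet(6, 3, 2)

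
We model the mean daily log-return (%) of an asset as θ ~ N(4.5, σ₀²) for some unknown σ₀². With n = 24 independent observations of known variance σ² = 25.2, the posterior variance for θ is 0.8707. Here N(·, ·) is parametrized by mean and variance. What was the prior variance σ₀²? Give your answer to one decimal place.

Posterior precision equals prior precision plus data precision: 1/σ_n² = 1/σ₀² + n/σ².
So 1/σ₀² = 1/0.8707 − 24/25.2 = 1.148501 − 0.952381 = 0.196120.
Hence σ₀² = 1/0.196120 ≈ 5.1.

σ₀² = 5.1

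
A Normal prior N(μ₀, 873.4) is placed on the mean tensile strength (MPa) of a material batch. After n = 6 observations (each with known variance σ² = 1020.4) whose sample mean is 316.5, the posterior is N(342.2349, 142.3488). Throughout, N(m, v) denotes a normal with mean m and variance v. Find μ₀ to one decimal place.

With known observation variance, the Normal–Normal posterior has precision τ_n = τ₀ + n/σ² and mean μ_n = (τ₀μ₀ + (n/σ²)x̄)/τ_n.
Here τ₀ = 1/873.4 = 0.001145 and τ_data = 6/1020.4 = 0.005880, so τ_n = 0.007025.
Rearranging for μ₀: μ₀ = (μ_n·τ_n − τ_data·x̄)/τ₀ = (342.2349·0.007025 − 0.005880·316.5) / 0.001145 = 0.543180/0.001145 ≈ 474.4.

μ₀ = 474.4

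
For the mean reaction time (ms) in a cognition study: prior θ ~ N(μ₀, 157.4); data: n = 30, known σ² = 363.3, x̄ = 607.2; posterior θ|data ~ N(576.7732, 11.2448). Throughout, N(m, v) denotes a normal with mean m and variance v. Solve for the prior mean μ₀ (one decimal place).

μ₀ = 181.3

The posterior mean is a precision-weighted average: μ_n = (τ₀μ₀ + τ_data·x̄)/(τ₀+τ_data), with τ₀=1/σ₀² and τ_data=n/σ².
Here τ₀ = 1/157.4 = 0.006353 and τ_data = 30/363.3 = 0.082576, so τ_n = 0.088929.
Rearranging for μ₀: μ₀ = (μ_n·τ_n − τ_data·x̄)/τ₀ = (576.7732·0.088929 − 0.082576·607.2) / 0.006353 = 1.151717/0.006353 ≈ 181.3.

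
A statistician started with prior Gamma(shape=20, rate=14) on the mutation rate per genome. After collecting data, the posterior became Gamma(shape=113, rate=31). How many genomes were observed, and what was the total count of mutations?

n = 17 genomes with total 93 mutations

Gamma–Poisson conjugacy: posterior shape = α + Σxᵢ, posterior rate = β + n.
Matching: Σxᵢ = 113 − 20 = 93 and n = 31 − 14 = 17.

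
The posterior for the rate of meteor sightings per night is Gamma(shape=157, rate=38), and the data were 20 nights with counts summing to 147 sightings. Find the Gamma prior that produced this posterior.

Gamma–Poisson conjugacy: posterior shape = α + Σxᵢ, posterior rate = β + n.
So α = 157 − 147 = 10 and β = 38 − 20 = 18.

Gamma(shape=10, rate=18)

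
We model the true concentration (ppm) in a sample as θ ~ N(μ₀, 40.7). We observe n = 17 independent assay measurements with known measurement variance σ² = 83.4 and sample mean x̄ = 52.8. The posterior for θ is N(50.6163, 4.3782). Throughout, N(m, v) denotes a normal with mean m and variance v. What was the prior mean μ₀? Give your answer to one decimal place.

The posterior mean is a precision-weighted average: μ_n = (τ₀μ₀ + τ_data·x̄)/(τ₀+τ_data), with τ₀=1/σ₀² and τ_data=n/σ².
Here τ₀ = 1/40.7 = 0.024570 and τ_data = 17/83.4 = 0.203837, so τ_n = 0.228407.
Rearranging for μ₀: μ₀ = (μ_n·τ_n − τ_data·x̄)/τ₀ = (50.6163·0.228407 − 0.203837·52.8) / 0.024570 = 0.798524/0.024570 ≈ 32.5.

μ₀ = 32.5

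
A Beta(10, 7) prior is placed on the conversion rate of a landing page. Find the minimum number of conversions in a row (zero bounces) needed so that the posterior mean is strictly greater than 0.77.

After k conversions and 0 bounces the posterior is Beta(10+k, 7), with mean (10+k)/(10+7+k).
Set (10+k)/(17+k) > 0.77 and solve: k > (0.77·17 − 10)/(1 − 0.77) = 13.435.
The smallest integer exceeding 13.435 is 14, and checking k=14: (24)/(31) = 0.7742 > 0.77.

k = 14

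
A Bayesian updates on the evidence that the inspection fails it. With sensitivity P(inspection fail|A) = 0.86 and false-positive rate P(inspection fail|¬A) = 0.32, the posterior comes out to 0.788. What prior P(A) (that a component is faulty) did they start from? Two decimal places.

In odds form, posterior odds = prior odds × likelihood ratio, so prior odds = posterior odds ÷ LR.
Posterior odds = 0.788/(1−0.788) = 3.7170. LR = 0.86/0.32 = 2.6875.
Prior odds = 3.7170/2.6875 = 1.3831, so P(A) = 1.3831/(1+1.3831) ≈ 0.58.

P(A) = 0.58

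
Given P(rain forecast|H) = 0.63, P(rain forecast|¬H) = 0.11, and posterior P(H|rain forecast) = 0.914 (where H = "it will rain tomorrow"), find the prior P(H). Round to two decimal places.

P(H) = 0.65

In odds form, posterior odds = prior odds × likelihood ratio, so prior odds = posterior odds ÷ LR.
Posterior odds = 0.914/(1−0.914) = 10.6279. LR = 0.63/0.11 = 5.7273.
Prior odds = 10.6279/5.7273 = 1.8557, so P(H) = 1.8557/(1+1.8557) ≈ 0.65.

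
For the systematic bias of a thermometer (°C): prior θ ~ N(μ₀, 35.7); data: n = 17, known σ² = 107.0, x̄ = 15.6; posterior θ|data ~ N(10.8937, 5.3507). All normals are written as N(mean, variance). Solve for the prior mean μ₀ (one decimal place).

The posterior mean is a precision-weighted average: μ_n = (τ₀μ₀ + τ_data·x̄)/(τ₀+τ_data), with τ₀=1/σ₀² and τ_data=n/σ².
Here τ₀ = 1/35.7 = 0.028011 and τ_data = 17/107.0 = 0.158879, so τ_n = 0.186890.
Rearranging for μ₀: μ₀ = (μ_n·τ_n − τ_data·x̄)/τ₀ = (10.8937·0.186890 − 0.158879·15.6) / 0.028011 = -0.442589/0.028011 ≈ -15.8.

μ₀ = -15.8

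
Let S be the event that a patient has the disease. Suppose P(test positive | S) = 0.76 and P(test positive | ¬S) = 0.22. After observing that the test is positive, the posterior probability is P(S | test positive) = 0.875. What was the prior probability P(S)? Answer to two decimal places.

P(S) = 0.67

In odds form, posterior odds = prior odds × likelihood ratio, so prior odds = posterior odds ÷ LR.
Posterior odds = 0.875/(1−0.875) = 7.0000. LR = 0.76/0.22 = 3.4545.
Prior odds = 7.0000/3.4545 = 2.0263, so P(S) = 2.0263/(1+2.0263) ≈ 0.67.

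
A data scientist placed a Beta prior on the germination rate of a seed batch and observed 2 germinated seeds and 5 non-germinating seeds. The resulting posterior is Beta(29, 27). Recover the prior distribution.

Beta(27, 22)

A Beta(a, b) prior with s successes and f failures in binomial data gives a Beta(a+s, b+f) posterior.
So a = 29 − 2 = 27 and b = 27 − 5 = 22.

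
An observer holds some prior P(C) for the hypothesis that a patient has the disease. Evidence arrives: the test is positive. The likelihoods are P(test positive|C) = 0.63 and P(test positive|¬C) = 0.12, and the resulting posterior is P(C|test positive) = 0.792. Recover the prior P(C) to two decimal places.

Bayes' rule in odds form gives O(C|E) = O(C)·[P(E|C)/P(E|¬C)], hence O(C) = O(C|E)/LR.
Posterior odds = 0.792/(1−0.792) = 3.8077. LR = 0.63/0.12 = 5.2500.
Prior odds = 3.8077/5.2500 = 0.7253, so P(C) = 0.7253/(1+0.7253) ≈ 0.42.

P(C) = 0.42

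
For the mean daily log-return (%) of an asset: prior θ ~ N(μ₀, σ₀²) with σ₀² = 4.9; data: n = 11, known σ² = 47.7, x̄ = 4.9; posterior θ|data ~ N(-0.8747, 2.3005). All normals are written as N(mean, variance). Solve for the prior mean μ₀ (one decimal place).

μ₀ = -7.4

With known observation variance, the Normal–Normal posterior has precision τ_n = τ₀ + n/σ² and mean μ_n = (τ₀μ₀ + (n/σ²)x̄)/τ_n.
Here τ₀ = 1/4.9 = 0.204082 and τ_data = 11/47.7 = 0.230608, so τ_n = 0.434690.
Rearranging for μ₀: μ₀ = (μ_n·τ_n − τ_data·x̄)/τ₀ = (-0.8747·0.434690 − 0.230608·4.9) / 0.204082 = -1.510203/0.204082 ≈ -7.4.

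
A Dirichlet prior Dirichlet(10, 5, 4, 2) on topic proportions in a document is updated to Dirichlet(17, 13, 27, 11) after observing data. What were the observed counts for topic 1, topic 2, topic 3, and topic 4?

counts (7, 8, 23, 9)

For a Dirichlet(α) prior with multinomial counts c, the posterior is Dirichlet(α + c) componentwise.
Counts are posterior − prior componentwise: 17−10=7, 13−5=8, 27−4=23, 11−2=9.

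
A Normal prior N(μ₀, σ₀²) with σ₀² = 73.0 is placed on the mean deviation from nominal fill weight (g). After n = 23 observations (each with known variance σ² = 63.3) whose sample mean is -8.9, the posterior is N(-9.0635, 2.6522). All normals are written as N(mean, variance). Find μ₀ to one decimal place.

μ₀ = -13.4

The posterior mean is a precision-weighted average: μ_n = (τ₀μ₀ + τ_data·x̄)/(τ₀+τ_data), with τ₀=1/σ₀² and τ_data=n/σ².
Here τ₀ = 1/73.0 = 0.013699 and τ_data = 23/63.3 = 0.363349, so τ_n = 0.377048.
Rearranging for μ₀: μ₀ = (μ_n·τ_n − τ_data·x̄)/τ₀ = (-9.0635·0.377048 − 0.363349·-8.9) / 0.013699 = -0.183568/0.013699 ≈ -13.4.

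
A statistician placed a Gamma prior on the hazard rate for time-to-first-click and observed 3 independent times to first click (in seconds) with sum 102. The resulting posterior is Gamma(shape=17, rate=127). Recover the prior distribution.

Gamma(shape=14, rate=25)

For an exponential likelihood with a Gamma(α, β) prior on the rate, n observations with total T give posterior Gamma(α+n, β+T).
So α = 17 − 3 = 14 and β = 127 − 102 = 25.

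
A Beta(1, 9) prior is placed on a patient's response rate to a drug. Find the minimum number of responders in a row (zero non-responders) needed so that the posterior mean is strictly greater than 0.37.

After k responders and 0 non-responders the posterior is Beta(1+k, 9), with mean (1+k)/(1+9+k).
Set (1+k)/(10+k) > 0.37 and solve: k > (0.37·10 − 1)/(1 − 0.37) = 4.286.
The smallest integer exceeding 4.286 is 5, and checking k=5: (6)/(15) = 0.4000 > 0.37.

k = 5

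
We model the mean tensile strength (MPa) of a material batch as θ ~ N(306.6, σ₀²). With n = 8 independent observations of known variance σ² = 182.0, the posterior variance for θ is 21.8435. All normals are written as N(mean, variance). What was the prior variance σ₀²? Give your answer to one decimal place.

Posterior precision equals prior precision plus data precision: 1/σ_n² = 1/σ₀² + n/σ².
So 1/σ₀² = 1/21.8435 − 8/182.0 = 0.045780 − 0.043956 = 0.001824.
Hence σ₀² = 1/0.001824 ≈ 548.2.

σ₀² = 548.2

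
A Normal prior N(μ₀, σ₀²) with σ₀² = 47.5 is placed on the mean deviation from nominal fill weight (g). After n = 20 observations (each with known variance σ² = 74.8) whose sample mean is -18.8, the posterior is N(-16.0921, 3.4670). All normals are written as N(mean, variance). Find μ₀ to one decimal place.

μ₀ = 18.3

The posterior mean is a precision-weighted average: μ_n = (τ₀μ₀ + τ_data·x̄)/(τ₀+τ_data), with τ₀=1/σ₀² and τ_data=n/σ².
Here τ₀ = 1/47.5 = 0.021053 and τ_data = 20/74.8 = 0.267380, so τ_n = 0.288433.
Rearranging for μ₀: μ₀ = (μ_n·τ_n − τ_data·x̄)/τ₀ = (-16.0921·0.288433 − 0.267380·-18.8) / 0.021053 = 0.385251/0.021053 ≈ 18.3.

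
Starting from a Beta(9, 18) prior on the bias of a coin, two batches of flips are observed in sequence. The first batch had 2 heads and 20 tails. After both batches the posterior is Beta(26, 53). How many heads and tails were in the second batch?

Because Beta–binomial updating is additive in the counts, the combined data contributed (α_post−α_prior, β_post−β_prior) successes and failures.
Total across both batches: 26−9=17 heads, 53−18=35 tails.
Subtract the first batch: 17−2=15 heads and 35−20=15 tails.

15 heads and 15 tails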